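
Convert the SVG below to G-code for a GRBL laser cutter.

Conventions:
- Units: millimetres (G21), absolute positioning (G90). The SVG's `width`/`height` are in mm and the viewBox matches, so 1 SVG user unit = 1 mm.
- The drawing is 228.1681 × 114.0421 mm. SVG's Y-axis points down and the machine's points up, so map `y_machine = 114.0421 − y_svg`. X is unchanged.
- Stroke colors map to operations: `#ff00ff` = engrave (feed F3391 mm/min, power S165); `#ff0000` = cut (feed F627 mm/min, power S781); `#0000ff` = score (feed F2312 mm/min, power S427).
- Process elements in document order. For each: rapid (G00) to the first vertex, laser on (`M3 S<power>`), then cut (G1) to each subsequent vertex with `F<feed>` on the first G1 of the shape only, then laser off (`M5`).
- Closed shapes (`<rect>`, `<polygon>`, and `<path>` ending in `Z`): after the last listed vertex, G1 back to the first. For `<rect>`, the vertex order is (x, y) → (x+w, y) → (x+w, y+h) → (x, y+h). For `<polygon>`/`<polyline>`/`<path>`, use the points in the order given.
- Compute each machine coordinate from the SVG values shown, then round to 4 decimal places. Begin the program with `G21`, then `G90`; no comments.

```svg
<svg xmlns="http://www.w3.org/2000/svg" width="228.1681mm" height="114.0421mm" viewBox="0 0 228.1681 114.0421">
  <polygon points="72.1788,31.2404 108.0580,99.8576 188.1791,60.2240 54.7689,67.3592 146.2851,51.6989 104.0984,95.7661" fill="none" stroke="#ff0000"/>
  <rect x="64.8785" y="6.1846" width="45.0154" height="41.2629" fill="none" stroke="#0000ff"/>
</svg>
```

1 u = 1 mm; y_m = 114.0421 − y.

[1] `<polygon>` closed polygon, #ff0000→cut S781 F627: (72.1788,82.8017) → (108.0580,14.1845) → (188.1791,53.8181) → (54.7689,46.6829) → (146.2851,62.3432) → (104.0984,18.2760) → (72.1788,82.8017) (closed)

[2] `<rect>` rectangle, #0000ff→score S427 F2312: (64.8785,107.8575) → (109.8939,107.8575) → (109.8939,66.5946) → (64.8785,66.5946) → (64.8785,107.8575) (closed)

G21
G90
G00 X72.1788 Y82.8017
M3 S781
G1 X108.0580 Y14.1845 F627
G1 X188.1791 Y53.8181
G1 X54.7689 Y46.6829
G1 X146.2851 Y62.3432
G1 X104.0984 Y18.2760
G1 X72.1788 Y82.8017
M5
G00 X64.8785 Y107.8575
M3 S427
G1 X109.8939 Y107.8575 F2312
G1 X109.8939 Y66.5946
G1 X64.8785 Y66.5946
G1 X64.8785 Y107.8575
M5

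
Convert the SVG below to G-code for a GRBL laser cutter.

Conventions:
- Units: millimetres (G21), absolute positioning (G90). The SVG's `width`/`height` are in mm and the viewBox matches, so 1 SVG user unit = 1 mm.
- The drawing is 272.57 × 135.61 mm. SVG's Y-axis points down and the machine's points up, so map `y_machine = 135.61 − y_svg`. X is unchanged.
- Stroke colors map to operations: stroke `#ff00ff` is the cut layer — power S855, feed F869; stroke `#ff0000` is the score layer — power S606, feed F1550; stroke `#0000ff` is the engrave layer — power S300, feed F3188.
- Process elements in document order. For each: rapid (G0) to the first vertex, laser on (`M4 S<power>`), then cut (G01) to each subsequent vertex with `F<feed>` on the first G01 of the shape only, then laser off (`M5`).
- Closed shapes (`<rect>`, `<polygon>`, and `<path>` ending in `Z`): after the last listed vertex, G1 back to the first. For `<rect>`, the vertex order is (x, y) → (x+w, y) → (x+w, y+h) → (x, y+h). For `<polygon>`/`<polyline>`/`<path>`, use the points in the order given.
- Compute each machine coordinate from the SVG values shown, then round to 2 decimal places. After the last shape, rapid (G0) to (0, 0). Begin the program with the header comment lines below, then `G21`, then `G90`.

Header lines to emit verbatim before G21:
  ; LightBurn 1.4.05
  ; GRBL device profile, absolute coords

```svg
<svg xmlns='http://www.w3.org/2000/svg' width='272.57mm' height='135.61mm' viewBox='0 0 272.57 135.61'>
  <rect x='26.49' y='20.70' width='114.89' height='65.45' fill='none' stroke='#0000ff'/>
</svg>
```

viewBox `0 0 272.57 135.61` with mm width/height → 1 unit = 1 mm. Flip: y_m = 135.61 − y_svg.

**Shape 1** — `<rect>` rectangle, stroke `#0000ff` → engrave (S300, F3188). Machine vertices: (26.49,114.91) → (141.38,114.91) → (141.38,49.46) → (26.49,49.46) → (26.49,114.91). Closed: final G1 returns to the first vertex.

; LightBurn 1.4.05
; GRBL device profile, absolute coords
G21
G90
G0 X26.49 Y114.91
M4 S300
G01 X141.38 Y114.91 F3188
G01 X141.38 Y49.46
G01 X26.49 Y49.46
G01 X26.49 Y114.91
M5
G0 X0.00 Y0.00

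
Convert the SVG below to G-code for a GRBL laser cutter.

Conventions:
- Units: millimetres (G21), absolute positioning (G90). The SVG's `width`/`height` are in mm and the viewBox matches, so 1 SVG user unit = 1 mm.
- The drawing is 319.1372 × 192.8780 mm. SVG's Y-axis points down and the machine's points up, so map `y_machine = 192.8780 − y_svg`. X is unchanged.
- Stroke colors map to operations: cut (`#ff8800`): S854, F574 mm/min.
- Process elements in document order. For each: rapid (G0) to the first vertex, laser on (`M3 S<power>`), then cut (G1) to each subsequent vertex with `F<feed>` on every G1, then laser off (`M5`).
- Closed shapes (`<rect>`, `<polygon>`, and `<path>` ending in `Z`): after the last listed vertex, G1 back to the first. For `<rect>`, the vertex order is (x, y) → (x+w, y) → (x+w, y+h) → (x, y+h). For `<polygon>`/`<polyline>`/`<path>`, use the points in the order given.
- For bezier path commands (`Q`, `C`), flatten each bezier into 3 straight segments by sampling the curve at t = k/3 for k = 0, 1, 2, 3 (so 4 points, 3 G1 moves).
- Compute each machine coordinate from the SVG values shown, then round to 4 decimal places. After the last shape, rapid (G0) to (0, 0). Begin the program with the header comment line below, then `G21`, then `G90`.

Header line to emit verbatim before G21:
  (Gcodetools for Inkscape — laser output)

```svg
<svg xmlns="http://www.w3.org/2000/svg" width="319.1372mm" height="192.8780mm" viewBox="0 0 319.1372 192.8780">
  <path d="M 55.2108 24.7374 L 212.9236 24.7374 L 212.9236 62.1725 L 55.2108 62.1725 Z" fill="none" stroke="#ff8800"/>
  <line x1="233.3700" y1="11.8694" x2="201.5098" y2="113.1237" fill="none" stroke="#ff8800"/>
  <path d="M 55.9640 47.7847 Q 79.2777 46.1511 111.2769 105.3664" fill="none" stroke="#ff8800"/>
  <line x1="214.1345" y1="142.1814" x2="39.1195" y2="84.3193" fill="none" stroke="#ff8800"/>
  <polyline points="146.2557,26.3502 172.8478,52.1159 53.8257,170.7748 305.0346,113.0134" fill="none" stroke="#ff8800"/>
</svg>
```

1 u = 1 mm; y_m = 192.8780 − y.

[1] `<path>` rectangle, #ff8800→cut S854 F574: (55.2108,168.1406) → (212.9236,168.1406) → (212.9236,130.7055) → (55.2108,130.7055) → (55.2108,168.1406) (closed)

[2] `<line>` line segment, #ff8800→cut S854 F574: (233.3700,181.0086) → (201.5098,79.7543)

[3] `<path>` quadratic bezier, #ff8800→cut S854 F574: (55.9640,145.0933) → (72.4715,139.4214) → (90.9092,120.2275) → (111.2769,87.5116)

[4] `<line>` line segment, #ff8800→cut S854 F574: (214.1345,50.6966) → (39.1195,108.5587)

[5] `<polyline>` open polyline, #ff8800→cut S854 F574: (146.2557,166.5278) → (172.8478,140.7621) → (53.8257,22.1032) → (305.0346,79.8646)

(Gcodetools for Inkscape — laser output)
G21
G90
G0 X55.2108 Y168.1406
M3 S854
G1 X212.9236 Y168.1406 F574
G1 X212.9236 Y130.7055 F574
G1 X55.2108 Y130.7055 F574
G1 X55.2108 Y168.1406 F574
M5
G0 X233.3700 Y181.0086
M3 S854
G1 X201.5098 Y79.7543 F574
M5
G0 X55.9640 Y145.0933
M3 S854
G1 X72.4715 Y139.4214 F574
G1 X90.9092 Y120.2275 F574
G1 X111.2769 Y87.5116 F574
M5
G0 X214.1345 Y50.6966
M3 S854
G1 X39.1195 Y108.5587 F574
M5
G0 X146.2557 Y166.5278
M3 S854
G1 X172.8478 Y140.7621 F574
G1 X53.8257 Y22.1032 F574
G1 X305.0346 Y79.8646 F574
M5
G0 X0.0000 Y0.0000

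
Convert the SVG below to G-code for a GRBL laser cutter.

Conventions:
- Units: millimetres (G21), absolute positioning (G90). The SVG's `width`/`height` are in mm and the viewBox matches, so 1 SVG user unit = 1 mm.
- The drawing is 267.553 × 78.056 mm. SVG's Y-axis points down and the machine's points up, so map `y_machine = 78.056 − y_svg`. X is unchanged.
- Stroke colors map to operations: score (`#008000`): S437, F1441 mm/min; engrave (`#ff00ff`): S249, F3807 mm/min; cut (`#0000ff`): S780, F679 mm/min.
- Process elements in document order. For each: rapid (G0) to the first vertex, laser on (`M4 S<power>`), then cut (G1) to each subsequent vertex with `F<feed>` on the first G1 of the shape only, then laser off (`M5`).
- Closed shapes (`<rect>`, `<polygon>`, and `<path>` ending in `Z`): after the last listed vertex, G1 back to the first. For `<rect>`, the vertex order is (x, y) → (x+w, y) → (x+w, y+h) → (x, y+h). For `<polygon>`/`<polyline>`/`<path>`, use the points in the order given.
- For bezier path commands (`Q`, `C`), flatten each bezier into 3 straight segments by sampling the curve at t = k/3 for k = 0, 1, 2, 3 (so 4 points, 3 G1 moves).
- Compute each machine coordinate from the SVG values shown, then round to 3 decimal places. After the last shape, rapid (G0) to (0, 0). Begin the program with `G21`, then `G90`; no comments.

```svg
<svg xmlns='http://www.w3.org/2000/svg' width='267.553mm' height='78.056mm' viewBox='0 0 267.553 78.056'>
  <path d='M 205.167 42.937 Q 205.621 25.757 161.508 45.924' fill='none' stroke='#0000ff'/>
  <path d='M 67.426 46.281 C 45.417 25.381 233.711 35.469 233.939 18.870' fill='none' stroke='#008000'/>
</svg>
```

1 u = 1 mm; y_m = 78.056 − y.

[1] `<path>` quadratic bezier, #0000ff→cut S780 F679: (205.167,35.119) → (200.518,42.423) → (185.965,41.427) → (161.508,32.132)

[2] `<path>` cubic bezier, #008000→score S437 F1441: (67.426,31.775) → (100.764,44.482) → (185.777,49.347) → (233.939,59.186)

G21
G90
G0 X205.167 Y35.119
M4 S780
G1 X200.518 Y42.423 F679
G1 X185.965 Y41.427
G1 X161.508 Y32.132
M5
G0 X67.426 Y31.775
M4 S437
G1 X100.764 Y44.482 F1441
G1 X185.777 Y49.347
G1 X233.939 Y59.186
M5
G0 X0.000 Y0.000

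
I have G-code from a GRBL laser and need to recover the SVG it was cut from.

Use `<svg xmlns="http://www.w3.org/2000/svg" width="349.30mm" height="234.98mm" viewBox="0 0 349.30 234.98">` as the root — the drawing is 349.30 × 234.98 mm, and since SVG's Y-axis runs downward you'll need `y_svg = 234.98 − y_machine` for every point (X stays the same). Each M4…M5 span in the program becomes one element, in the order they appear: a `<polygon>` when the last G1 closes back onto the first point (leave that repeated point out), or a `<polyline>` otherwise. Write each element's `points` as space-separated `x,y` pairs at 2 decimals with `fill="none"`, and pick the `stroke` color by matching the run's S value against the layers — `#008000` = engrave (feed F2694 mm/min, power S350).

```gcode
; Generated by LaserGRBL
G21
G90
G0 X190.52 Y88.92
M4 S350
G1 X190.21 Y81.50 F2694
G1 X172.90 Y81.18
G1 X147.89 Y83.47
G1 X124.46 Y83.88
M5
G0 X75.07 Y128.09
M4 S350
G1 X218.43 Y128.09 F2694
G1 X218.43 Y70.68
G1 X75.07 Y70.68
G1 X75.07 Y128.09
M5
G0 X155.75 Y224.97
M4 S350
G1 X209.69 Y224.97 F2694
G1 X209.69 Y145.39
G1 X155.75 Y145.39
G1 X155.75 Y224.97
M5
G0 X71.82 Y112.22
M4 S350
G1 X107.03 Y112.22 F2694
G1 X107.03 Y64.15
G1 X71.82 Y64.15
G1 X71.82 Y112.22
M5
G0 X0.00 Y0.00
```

<svg xmlns="http://www.w3.org/2000/svg" width="349.30mm" height="234.98mm" viewBox="0 0 349.30 234.98">
  <polyline points="190.52,146.06 190.21,153.48 172.90,153.80 147.89,151.51 124.46,151.10" fill="none" stroke="#008000"/>
  <polygon points="75.07,106.89 218.43,106.89 218.43,164.30 75.07,164.30" fill="none" stroke="#008000"/>
  <polygon points="155.75,10.01 209.69,10.01 209.69,89.59 155.75,89.59" fill="none" stroke="#008000"/>
  <polygon points="71.82,122.76 107.03,122.76 107.03,170.83 71.82,170.83" fill="none" stroke="#008000"/>
</svg>

Each laser-on run becomes one SVG element. Flip Y back into SVG space with y_svg = 234.98 − y_machine. Every run uses S350, so all elements get stroke `#008000` (engrave).

Run 1: The run is open, so emit a `<polyline>` with points (Y-flipped): 190.52,146.06 190.21,153.48 172.90,153.80 147.89,151.51 124.46,151.10.

Run 2: The run returns to its start, so emit a `<polygon>` with points (Y-flipped): 75.07,106.89 218.43,106.89 218.43,164.30 75.07,164.30.

Run 3: The run returns to its start, so emit a `<polygon>` with points (Y-flipped): 155.75,10.01 209.69,10.01 209.69,89.59 155.75,89.59.

Run 4: The run returns to its start, so emit a `<polygon>` with points (Y-flipped): 71.82,122.76 107.03,122.76 107.03,170.83 71.82,170.83.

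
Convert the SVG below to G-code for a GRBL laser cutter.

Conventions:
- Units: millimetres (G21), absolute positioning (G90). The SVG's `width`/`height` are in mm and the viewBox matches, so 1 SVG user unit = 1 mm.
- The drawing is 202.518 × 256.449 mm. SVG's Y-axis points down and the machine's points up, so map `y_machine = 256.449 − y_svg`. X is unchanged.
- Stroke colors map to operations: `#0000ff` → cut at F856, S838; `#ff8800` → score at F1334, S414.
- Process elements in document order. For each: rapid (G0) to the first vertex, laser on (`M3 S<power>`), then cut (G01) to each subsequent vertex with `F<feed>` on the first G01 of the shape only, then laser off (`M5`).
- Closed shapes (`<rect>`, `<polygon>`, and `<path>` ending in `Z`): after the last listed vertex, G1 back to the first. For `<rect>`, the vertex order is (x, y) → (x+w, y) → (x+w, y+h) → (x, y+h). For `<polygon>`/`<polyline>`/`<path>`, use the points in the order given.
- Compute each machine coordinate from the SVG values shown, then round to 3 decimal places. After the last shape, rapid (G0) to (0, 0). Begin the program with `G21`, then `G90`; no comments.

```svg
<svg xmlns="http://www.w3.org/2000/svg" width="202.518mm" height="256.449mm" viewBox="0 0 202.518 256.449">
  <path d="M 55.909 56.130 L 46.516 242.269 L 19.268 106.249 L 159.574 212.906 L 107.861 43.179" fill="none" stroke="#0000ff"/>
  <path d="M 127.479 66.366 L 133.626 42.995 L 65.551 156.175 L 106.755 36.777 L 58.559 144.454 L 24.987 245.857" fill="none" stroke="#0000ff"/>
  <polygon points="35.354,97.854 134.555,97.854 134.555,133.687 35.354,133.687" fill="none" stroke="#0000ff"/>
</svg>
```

Since the viewBox matches the mm dimensions, user units are millimetres directly. The only transform is the Y-flip y_m = 256.449 − y_svg.

Shape 1 is a open polyline drawn with `<path>`. Its stroke #0000ff means cut at S838, F856. After flipping Y the toolpath is (55.909,200.319) → (46.516,14.180) → (19.268,150.200) → (159.574,43.543) → (107.861,213.270).

Shape 2 is a open polyline drawn with `<path>`. Its stroke #0000ff means cut at S838, F856. After flipping Y the toolpath is (127.479,190.083) → (133.626,213.454) → (65.551,100.274) → (106.755,219.672) → (58.559,111.995) → (24.987,10.592).

Shape 3 is a rectangle drawn with `<polygon>`. Its stroke #0000ff means cut at S838, F856. After flipping Y the toolpath is (35.354,158.595) → (134.555,158.595) → (134.555,122.762) → (35.354,122.762) → (35.354,158.595), returning to the start.

G21
G90
G0 X55.909 Y200.319
M3 S838
G01 X46.516 Y14.180 F856
G01 X19.268 Y150.200
G01 X159.574 Y43.543
G01 X107.861 Y213.270
M5
G0 X127.479 Y190.083
M3 S838
G01 X133.626 Y213.454 F856
G01 X65.551 Y100.274
G01 X106.755 Y219.672
G01 X58.559 Y111.995
G01 X24.987 Y10.592
M5
G0 X35.354 Y158.595
M3 S838
G01 X134.555 Y158.595 F856
G01 X134.555 Y122.762
G01 X35.354 Y122.762
G01 X35.354 Y158.595
M5
G0 X0.000 Y0.000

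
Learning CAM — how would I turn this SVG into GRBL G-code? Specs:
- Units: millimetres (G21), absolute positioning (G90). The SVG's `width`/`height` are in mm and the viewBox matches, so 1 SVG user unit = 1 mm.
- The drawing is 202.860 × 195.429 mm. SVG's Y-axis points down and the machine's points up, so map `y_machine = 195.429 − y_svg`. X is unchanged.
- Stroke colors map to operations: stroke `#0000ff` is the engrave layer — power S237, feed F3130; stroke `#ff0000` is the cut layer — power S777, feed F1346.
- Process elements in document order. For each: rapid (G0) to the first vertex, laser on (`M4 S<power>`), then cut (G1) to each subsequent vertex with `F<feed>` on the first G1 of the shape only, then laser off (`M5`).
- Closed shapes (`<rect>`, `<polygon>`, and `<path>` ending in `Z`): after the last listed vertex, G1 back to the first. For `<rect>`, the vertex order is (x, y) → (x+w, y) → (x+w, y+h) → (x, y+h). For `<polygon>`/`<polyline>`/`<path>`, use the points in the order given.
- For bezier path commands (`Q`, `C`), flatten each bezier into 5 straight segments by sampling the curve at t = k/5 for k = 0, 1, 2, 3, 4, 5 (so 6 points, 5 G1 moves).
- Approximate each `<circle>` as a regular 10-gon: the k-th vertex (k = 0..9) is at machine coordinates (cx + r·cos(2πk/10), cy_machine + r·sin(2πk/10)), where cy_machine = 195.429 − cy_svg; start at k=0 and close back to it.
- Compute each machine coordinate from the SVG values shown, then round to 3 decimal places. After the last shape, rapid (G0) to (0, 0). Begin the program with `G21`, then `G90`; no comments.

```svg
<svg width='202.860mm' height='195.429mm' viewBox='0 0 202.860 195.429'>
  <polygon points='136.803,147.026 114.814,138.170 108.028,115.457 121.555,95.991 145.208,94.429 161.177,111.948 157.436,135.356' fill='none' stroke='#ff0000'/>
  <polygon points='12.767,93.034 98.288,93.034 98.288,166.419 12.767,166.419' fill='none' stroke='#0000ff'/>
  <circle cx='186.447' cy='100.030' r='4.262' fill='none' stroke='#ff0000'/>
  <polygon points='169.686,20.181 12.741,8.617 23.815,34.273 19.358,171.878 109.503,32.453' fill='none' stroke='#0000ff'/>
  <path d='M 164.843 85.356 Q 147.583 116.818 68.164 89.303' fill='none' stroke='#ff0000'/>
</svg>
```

Since the viewBox matches the mm dimensions, user units are millimetres directly. The only transform is the Y-flip y_m = 195.429 − y_svg.

Shape 1 is a regular polygon drawn with `<polygon>`. Its stroke #ff0000 means cut at S777, F1346. After flipping Y the toolpath is (136.803,48.403) → (114.814,57.259) → (108.028,79.972) → (121.555,99.438) → (145.208,101.000) → (161.177,83.481) → (157.436,60.073) → (136.803,48.403), returning to the start.

Shape 2 is a rectangle drawn with `<polygon>`. Its stroke #0000ff means engrave at S237, F3130. After flipping Y the toolpath is (12.767,102.395) → (98.288,102.395) → (98.288,29.010) → (12.767,29.010) → (12.767,102.395), returning to the start.

Shape 3 is a circle drawn with `<circle>`. Its stroke #ff0000 means cut at S777, F1346. After flipping Y the toolpath is (190.709,95.399) → (189.895,97.904) → (187.764,99.452) → (185.130,99.452) → (182.999,97.904) → (182.185,95.399) → (182.999,92.894) → (185.130,91.346) → (187.764,91.346) → (189.895,92.894) → (190.709,95.399), returning to the start.

Shape 4 is a closed polygon drawn with `<polygon>`. Its stroke #0000ff means engrave at S237, F3130. After flipping Y the toolpath is (169.686,175.248) → (12.741,186.812) → (23.815,161.156) → (19.358,23.551) → (109.503,162.976) → (169.686,175.248), returning to the start.

Shape 5 is a quadratic bezier drawn with `<path>`. Its stroke #ff0000 means cut at S777, F1346. After flipping Y the toolpath is (164.843,110.073) → (155.453,99.847) → (141.090,94.340) → (121.754,93.550) → (97.445,97.479) → (68.164,106.126).

G21
G90
G0 X136.803 Y48.403
M4 S777
G1 X114.814 Y57.259 F1346
G1 X108.028 Y79.972
G1 X121.555 Y99.438
G1 X145.208 Y101.000
G1 X161.177 Y83.481
G1 X157.436 Y60.073
G1 X136.803 Y48.403
M5
G0 X12.767 Y102.395
M4 S237
G1 X98.288 Y102.395 F3130
G1 X98.288 Y29.010
G1 X12.767 Y29.010
G1 X12.767 Y102.395
M5
G0 X190.709 Y95.399
M4 S777
G1 X189.895 Y97.904 F1346
G1 X187.764 Y99.452
G1 X185.130 Y99.452
G1 X182.999 Y97.904
G1 X182.185 Y95.399
G1 X182.999 Y92.894
G1 X185.130 Y91.346
G1 X187.764 Y91.346
G1 X189.895 Y92.894
G1 X190.709 Y95.399
M5
G0 X169.686 Y175.248
M4 S237
G1 X12.741 Y186.812 F3130
G1 X23.815 Y161.156
G1 X19.358 Y23.551
G1 X109.503 Y162.976
G1 X169.686 Y175.248
M5
G0 X164.843 Y110.073
M4 S777
G1 X155.453 Y99.847 F1346
G1 X141.090 Y94.340
G1 X121.754 Y93.550
G1 X97.445 Y97.479
G1 X68.164 Y106.126
M5
G0 X0.000 Y0.000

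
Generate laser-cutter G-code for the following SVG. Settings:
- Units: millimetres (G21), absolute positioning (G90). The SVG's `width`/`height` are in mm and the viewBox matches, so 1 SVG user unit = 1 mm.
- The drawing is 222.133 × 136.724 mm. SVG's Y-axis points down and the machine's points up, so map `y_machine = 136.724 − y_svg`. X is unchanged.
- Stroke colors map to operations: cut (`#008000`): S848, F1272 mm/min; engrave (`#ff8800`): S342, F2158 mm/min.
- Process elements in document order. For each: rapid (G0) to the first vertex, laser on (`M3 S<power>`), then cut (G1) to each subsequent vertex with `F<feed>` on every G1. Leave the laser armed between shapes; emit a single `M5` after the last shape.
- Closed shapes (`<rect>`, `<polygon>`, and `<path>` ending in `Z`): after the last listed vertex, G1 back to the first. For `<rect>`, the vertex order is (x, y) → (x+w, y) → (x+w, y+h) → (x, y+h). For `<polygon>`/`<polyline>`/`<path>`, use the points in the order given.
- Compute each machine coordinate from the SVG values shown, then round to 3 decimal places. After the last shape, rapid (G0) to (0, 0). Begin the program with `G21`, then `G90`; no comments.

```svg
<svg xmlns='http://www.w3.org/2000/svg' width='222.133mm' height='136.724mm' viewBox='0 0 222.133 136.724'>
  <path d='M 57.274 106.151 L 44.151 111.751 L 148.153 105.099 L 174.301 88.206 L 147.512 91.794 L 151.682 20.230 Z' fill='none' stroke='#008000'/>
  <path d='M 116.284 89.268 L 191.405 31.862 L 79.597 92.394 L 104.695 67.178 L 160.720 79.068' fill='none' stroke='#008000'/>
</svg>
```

Since the viewBox matches the mm dimensions, user units are millimetres directly. The only transform is the Y-flip y_m = 136.724 − y_svg.

Shape 1 is a closed polygon drawn with `<path>`. Its stroke #008000 means cut at S848, F1272. After flipping Y the toolpath is (57.274,30.573) → (44.151,24.973) → (148.153,31.625) → (174.301,48.518) → (147.512,44.930) → (151.682,116.494) → (57.274,30.573), returning to the start.

Shape 2 is a open polyline drawn with `<path>`. Its stroke #008000 means cut at S848, F1272. After flipping Y the toolpath is (116.284,47.456) → (191.405,104.862) → (79.597,44.330) → (104.695,69.546) → (160.720,57.656).

G21
G90
G0 X57.274 Y30.573
M3 S848
G1 X44.151 Y24.973 F1272
G1 X148.153 Y31.625 F1272
G1 X174.301 Y48.518 F1272
G1 X147.512 Y44.930 F1272
G1 X151.682 Y116.494 F1272
G1 X57.274 Y30.573 F1272
G0 X116.284 Y47.456
M3 S848
G1 X191.405 Y104.862 F1272
G1 X79.597 Y44.330 F1272
G1 X104.695 Y69.546 F1272
G1 X160.720 Y57.656 F1272
M5
G0 X0.000 Y0.000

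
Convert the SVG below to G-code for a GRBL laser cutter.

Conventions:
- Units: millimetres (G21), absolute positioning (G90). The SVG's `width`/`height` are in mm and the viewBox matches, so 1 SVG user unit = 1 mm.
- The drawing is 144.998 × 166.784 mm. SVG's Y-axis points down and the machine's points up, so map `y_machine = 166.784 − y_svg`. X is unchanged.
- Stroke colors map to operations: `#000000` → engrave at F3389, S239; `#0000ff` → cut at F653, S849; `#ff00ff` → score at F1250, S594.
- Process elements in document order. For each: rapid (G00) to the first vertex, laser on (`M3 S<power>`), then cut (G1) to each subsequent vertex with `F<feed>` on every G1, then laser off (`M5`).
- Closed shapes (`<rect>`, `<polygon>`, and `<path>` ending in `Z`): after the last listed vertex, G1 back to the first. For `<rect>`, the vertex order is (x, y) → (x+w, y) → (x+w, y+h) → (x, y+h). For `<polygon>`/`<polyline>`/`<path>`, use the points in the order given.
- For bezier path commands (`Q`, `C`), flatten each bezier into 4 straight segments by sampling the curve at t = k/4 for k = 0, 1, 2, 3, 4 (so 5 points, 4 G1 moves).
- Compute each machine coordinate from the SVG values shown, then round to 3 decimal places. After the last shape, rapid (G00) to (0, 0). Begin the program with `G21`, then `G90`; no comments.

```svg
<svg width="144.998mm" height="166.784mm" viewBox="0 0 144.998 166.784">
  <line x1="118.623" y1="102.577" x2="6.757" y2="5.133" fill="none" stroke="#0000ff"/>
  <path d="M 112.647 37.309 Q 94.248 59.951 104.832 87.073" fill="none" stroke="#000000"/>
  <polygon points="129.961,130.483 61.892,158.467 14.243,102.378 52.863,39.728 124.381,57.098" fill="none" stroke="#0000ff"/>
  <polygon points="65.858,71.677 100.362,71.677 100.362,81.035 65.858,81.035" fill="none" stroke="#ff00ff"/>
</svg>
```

1 u = 1 mm; y_m = 166.784 − y.

[1] `<line>` line segment, #0000ff→cut S849 F653: (118.623,64.207) → (6.757,161.651)

[2] `<path>` quadratic bezier, #000000→engrave S239 F3389: (112.647,129.475) → (105.259,117.874) → (101.494,105.713) → (101.351,92.992) → (104.832,79.711)

[3] `<polygon>` regular polygon, #0000ff→cut S849 F653: (129.961,36.301) → (61.892,8.317) → (14.243,64.406) → (52.863,127.056) → (124.381,109.686) → (129.961,36.301) (closed)

[4] `<polygon>` rectangle, #ff00ff→score S594 F1250: (65.858,95.107) → (100.362,95.107) → (100.362,85.749) → (65.858,85.749) → (65.858,95.107) (closed)

G21
G90
G00 X118.623 Y64.207
M3 S849
G1 X6.757 Y161.651 F653
M5
G00 X112.647 Y129.475
M3 S239
G1 X105.259 Y117.874 F3389
G1 X101.494 Y105.713 F3389
G1 X101.351 Y92.992 F3389
G1 X104.832 Y79.711 F3389
M5
G00 X129.961 Y36.301
M3 S849
G1 X61.892 Y8.317 F653
G1 X14.243 Y64.406 F653
G1 X52.863 Y127.056 F653
G1 X124.381 Y109.686 F653
G1 X129.961 Y36.301 F653
M5
G00 X65.858 Y95.107
M3 S594
G1 X100.362 Y95.107 F1250
G1 X100.362 Y85.749 F1250
G1 X65.858 Y85.749 F1250
G1 X65.858 Y95.107 F1250
M5
G00 X0.000 Y0.000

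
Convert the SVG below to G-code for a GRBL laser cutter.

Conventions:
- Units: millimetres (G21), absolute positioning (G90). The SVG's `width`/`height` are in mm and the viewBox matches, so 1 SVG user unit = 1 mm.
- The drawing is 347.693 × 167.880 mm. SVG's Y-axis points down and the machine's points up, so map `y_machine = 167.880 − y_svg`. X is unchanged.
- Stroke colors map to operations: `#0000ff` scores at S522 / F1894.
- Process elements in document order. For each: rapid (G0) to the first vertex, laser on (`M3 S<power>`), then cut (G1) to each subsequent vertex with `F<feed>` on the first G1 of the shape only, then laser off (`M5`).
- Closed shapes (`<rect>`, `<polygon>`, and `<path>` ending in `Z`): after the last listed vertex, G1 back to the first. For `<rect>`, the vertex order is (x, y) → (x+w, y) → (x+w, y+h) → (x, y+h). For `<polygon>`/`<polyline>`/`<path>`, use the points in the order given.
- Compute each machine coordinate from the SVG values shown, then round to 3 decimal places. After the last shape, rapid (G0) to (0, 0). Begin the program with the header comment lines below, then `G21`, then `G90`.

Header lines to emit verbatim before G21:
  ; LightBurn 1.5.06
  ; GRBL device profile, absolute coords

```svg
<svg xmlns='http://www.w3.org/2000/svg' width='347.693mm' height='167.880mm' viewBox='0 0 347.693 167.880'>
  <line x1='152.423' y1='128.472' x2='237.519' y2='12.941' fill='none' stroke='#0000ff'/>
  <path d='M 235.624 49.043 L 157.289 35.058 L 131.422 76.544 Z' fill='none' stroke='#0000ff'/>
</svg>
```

1 u = 1 mm; y_m = 167.880 − y.

[1] `<line>` line segment, #0000ff→score S522 F1894: (152.423,39.408) → (237.519,154.939)

[2] `<path>` closed polygon, #0000ff→score S522 F1894: (235.624,118.837) → (157.289,132.822) → (131.422,91.336) → (235.624,118.837) (closed)

; LightBurn 1.5.06
; GRBL device profile, absolute coords
G21
G90
G0 X152.423 Y39.408
M3 S522
G1 X237.519 Y154.939 F1894
M5
G0 X235.624 Y118.837
M3 S522
G1 X157.289 Y132.822 F1894
G1 X131.422 Y91.336
G1 X235.624 Y118.837
M5
G0 X0.000 Y0.000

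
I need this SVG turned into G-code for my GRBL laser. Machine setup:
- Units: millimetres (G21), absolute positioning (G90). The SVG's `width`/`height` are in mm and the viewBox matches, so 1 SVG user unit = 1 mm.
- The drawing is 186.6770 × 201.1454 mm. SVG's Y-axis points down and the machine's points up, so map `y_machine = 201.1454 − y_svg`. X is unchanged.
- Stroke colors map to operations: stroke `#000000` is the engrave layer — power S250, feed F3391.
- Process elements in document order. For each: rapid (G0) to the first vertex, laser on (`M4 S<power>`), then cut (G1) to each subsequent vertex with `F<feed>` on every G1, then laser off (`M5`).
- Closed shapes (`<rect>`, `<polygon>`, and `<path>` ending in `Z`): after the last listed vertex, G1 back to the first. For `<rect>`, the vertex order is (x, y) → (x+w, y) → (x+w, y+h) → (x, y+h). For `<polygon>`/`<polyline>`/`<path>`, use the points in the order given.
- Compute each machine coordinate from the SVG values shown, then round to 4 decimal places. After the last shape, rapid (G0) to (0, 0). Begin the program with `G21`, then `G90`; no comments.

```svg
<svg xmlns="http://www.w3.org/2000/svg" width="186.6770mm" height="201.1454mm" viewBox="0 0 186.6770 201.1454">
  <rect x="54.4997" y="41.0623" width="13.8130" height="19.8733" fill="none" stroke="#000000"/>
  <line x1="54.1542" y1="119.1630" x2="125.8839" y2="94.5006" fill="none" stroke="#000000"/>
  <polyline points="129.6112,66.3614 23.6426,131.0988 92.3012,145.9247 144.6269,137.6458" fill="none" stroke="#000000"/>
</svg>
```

Since the viewBox matches the mm dimensions, user units are millimetres directly. The only transform is the Y-flip y_m = 201.1454 − y_svg.

Shape 1 is a rectangle drawn with `<rect>`. Its stroke #000000 means engrave at S250, F3391. After flipping Y the toolpath is (54.4997,160.0831) → (68.3127,160.0831) → (68.3127,140.2098) → (54.4997,140.2098) → (54.4997,160.0831), returning to the start.

Shape 2 is a line segment drawn with `<line>`. Its stroke #000000 means engrave at S250, F3391. After flipping Y the toolpath is (54.1542,81.9824) → (125.8839,106.6448).

Shape 3 is a open polyline drawn with `<polyline>`. Its stroke #000000 means engrave at S250, F3391. After flipping Y the toolpath is (129.6112,134.7840) → (23.6426,70.0466) → (92.3012,55.2207) → (144.6269,63.4996).

G21
G90
G0 X54.4997 Y160.0831
M4 S250
G1 X68.3127 Y160.0831 F3391
G1 X68.3127 Y140.2098 F3391
G1 X54.4997 Y140.2098 F3391
G1 X54.4997 Y160.0831 F3391
M5
G0 X54.1542 Y81.9824
M4 S250
G1 X125.8839 Y106.6448 F3391
M5
G0 X129.6112 Y134.7840
M4 S250
G1 X23.6426 Y70.0466 F3391
G1 X92.3012 Y55.2207 F3391
G1 X144.6269 Y63.4996 F3391
M5
G0 X0.0000 Y0.0000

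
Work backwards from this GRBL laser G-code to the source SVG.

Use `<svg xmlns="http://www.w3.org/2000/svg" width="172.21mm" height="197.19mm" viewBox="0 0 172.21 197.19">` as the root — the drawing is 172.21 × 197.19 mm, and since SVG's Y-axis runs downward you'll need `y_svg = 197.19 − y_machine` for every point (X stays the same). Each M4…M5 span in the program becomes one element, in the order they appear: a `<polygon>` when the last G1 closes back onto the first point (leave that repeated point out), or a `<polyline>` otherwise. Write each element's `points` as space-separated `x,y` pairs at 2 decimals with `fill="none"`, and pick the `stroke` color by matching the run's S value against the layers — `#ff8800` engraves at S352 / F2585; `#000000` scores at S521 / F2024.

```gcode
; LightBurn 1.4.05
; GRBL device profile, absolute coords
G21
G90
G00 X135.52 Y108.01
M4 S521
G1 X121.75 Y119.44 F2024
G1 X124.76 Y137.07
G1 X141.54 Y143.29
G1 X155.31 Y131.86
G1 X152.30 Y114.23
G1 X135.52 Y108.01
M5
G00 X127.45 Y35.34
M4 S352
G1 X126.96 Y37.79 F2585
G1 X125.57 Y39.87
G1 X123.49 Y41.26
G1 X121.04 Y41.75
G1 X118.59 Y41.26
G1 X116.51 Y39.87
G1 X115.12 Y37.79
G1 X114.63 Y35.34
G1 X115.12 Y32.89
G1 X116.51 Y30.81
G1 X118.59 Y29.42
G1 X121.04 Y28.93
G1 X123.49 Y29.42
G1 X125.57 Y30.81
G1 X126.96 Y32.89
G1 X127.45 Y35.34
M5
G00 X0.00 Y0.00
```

Machine Y-up, SVG Y-down with viewBox height 197.19, so y_svg = 197.19 − y_machine; X carries over.

Run 1: power S521 maps to stroke `#000000` (score). The run returns to its start, so emit a `<polygon>` with points (Y-flipped): 135.52,89.18 121.75,77.75 124.76,60.12 141.54,53.90 155.31,65.33 152.30,82.96.

Run 2: the run's S352 means `#ff8800` (engrave). The run returns to its start, so emit a `<polygon>` with points (Y-flipped): 127.45,161.85 126.96,159.40 125.57,157.32 123.49,155.93 121.04,155.44 118.59,155.93 116.51,157.32 115.12,159.40 114.63,161.85 115.12,164.30 116.51,166.38 118.59,167.77 121.04,168.26 123.49,167.77 125.57,166.38 126.96,164.30.

<svg xmlns="http://www.w3.org/2000/svg" width="172.21mm" height="197.19mm" viewBox="0 0 172.21 197.19">
  <polygon points="135.52,89.18 121.75,77.75 124.76,60.12 141.54,53.90 155.31,65.33 152.30,82.96" fill="none" stroke="#000000"/>
  <polygon points="127.45,161.85 126.96,159.40 125.57,157.32 123.49,155.93 121.04,155.44 118.59,155.93 116.51,157.32 115.12,159.40 114.63,161.85 115.12,164.30 116.51,166.38 118.59,167.77 121.04,168.26 123.49,167.77 125.57,166.38 126.96,164.30" fill="none" stroke="#ff8800"/>
</svg>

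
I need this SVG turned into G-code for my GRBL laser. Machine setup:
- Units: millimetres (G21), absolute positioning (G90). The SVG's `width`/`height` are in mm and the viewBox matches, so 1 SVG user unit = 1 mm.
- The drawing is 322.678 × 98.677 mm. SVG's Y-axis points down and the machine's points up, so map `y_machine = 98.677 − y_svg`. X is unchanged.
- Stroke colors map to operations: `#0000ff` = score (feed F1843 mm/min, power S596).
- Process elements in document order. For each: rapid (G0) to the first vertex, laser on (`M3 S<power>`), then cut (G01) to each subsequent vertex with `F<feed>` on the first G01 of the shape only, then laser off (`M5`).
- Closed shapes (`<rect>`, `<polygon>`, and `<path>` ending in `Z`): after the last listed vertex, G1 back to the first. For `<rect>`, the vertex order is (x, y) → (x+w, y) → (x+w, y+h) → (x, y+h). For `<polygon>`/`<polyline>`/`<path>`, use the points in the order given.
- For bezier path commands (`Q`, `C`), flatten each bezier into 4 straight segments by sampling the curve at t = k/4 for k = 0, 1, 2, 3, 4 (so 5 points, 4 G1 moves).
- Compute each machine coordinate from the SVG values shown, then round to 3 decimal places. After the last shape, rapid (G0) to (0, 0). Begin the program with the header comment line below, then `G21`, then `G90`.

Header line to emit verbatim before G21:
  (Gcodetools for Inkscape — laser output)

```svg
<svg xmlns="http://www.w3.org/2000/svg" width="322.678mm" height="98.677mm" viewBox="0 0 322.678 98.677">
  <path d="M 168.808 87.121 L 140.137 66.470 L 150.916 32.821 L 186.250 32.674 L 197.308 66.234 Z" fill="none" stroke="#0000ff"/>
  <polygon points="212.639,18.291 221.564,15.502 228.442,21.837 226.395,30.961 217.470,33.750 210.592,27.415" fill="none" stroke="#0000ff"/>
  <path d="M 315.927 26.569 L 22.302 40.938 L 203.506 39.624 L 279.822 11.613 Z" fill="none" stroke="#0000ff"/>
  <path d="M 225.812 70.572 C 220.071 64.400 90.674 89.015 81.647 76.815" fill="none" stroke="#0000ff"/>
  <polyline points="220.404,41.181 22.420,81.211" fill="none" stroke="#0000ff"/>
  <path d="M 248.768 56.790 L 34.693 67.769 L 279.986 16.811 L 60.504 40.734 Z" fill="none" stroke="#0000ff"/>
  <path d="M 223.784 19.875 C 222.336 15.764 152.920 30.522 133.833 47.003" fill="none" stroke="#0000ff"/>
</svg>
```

1 u = 1 mm; y_m = 98.677 − y.

[1] `<path>` regular polygon, #0000ff→score S596 F1843: (168.808,11.556) → (140.137,32.207) → (150.916,65.856) → (186.250,66.003) → (197.308,32.443) → (168.808,11.556) (closed)

[2] `<polygon>` regular polygon, #0000ff→score S596 F1843: (212.639,80.386) → (221.564,83.175) → (228.442,76.840) → (226.395,67.716) → (217.470,64.927) → (210.592,71.262) → (212.639,80.386) (closed)

[3] `<path>` closed polygon, #0000ff→score S596 F1843: (315.927,72.108) → (22.302,57.739) → (203.506,59.053) → (279.822,87.064) → (315.927,72.108) (closed)

[4] `<path>` cubic bezier, #0000ff→score S596 F1843: (225.812,28.105) → (202.134,28.018) → (154.962,22.723) → (107.174,18.559) → (81.647,21.862)

[5] `<polyline>` line segment, #0000ff→score S596 F1843: (220.404,57.496) → (22.420,17.466)

[6] `<path>` closed polygon, #0000ff→score S596 F1843: (248.768,41.887) → (34.693,30.908) → (279.986,81.866) → (60.504,57.943) → (248.768,41.887) (closed)

[7] `<path>` cubic bezier, #0000ff→score S596 F1843: (223.784,78.802) → (211.802,78.615) → (185.423,72.960) → (155.737,63.444) → (133.833,51.674)

(Gcodetools for Inkscape — laser output)
G21
G90
G0 X168.808 Y11.556
M3 S596
G01 X140.137 Y32.207 F1843
G01 X150.916 Y65.856
G01 X186.250 Y66.003
G01 X197.308 Y32.443
G01 X168.808 Y11.556
M5
G0 X212.639 Y80.386
M3 S596
G01 X221.564 Y83.175 F1843
G01 X228.442 Y76.840
G01 X226.395 Y67.716
G01 X217.470 Y64.927
G01 X210.592 Y71.262
G01 X212.639 Y80.386
M5
G0 X315.927 Y72.108
M3 S596
G01 X22.302 Y57.739 F1843
G01 X203.506 Y59.053
G01 X279.822 Y87.064
G01 X315.927 Y72.108
M5
G0 X225.812 Y28.105
M3 S596
G01 X202.134 Y28.018 F1843
G01 X154.962 Y22.723
G01 X107.174 Y18.559
G01 X81.647 Y21.862
M5
G0 X220.404 Y57.496
M3 S596
G01 X22.420 Y17.466 F1843
M5
G0 X248.768 Y41.887
M3 S596
G01 X34.693 Y30.908 F1843
G01 X279.986 Y81.866
G01 X60.504 Y57.943
G01 X248.768 Y41.887
M5
G0 X223.784 Y78.802
M3 S596
G01 X211.802 Y78.615 F1843
G01 X185.423 Y72.960
G01 X155.737 Y63.444
G01 X133.833 Y51.674
M5
G0 X0.000 Y0.000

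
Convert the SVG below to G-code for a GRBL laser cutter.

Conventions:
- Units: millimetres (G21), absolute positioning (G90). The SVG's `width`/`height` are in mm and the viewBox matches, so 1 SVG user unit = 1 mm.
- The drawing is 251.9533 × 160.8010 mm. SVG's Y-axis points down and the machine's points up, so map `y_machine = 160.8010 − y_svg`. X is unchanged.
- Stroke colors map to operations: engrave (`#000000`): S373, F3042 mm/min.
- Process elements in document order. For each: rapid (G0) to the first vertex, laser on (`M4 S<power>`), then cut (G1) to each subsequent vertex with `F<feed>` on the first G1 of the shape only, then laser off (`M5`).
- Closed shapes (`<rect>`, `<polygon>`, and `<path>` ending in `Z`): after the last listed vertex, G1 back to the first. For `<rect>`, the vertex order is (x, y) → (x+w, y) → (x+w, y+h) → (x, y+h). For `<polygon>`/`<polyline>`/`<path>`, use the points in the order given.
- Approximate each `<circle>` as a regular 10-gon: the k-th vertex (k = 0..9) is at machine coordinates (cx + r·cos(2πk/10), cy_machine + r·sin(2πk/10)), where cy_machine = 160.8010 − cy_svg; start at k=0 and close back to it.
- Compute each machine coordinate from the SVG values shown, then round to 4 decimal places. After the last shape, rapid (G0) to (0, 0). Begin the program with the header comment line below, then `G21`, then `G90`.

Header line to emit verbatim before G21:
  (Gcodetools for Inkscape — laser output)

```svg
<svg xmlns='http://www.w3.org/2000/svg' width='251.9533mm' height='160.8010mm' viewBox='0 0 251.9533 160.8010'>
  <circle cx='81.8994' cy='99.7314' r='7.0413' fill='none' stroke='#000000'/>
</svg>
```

Since the viewBox matches the mm dimensions, user units are millimetres directly. The only transform is the Y-flip y_m = 160.8010 − y_svg.

Shape 1 is a circle drawn with `<circle>`. Its stroke #000000 means engrave at S373, F3042. After flipping Y the toolpath is (88.9407,61.0696) → (87.5959,65.2084) → (84.0753,67.7663) → (79.7235,67.7663) → (76.2029,65.2084) → (74.8581,61.0696) → (76.2029,56.9308) → (79.7235,54.3729) → (84.0753,54.3729) → (87.5959,56.9308) → (88.9407,61.0696), returning to the start.

(Gcodetools for Inkscape — laser output)
G21
G90
G0 X88.9407 Y61.0696
M4 S373
G1 X87.5959 Y65.2084 F3042
G1 X84.0753 Y67.7663
G1 X79.7235 Y67.7663
G1 X76.2029 Y65.2084
G1 X74.8581 Y61.0696
G1 X76.2029 Y56.9308
G1 X79.7235 Y54.3729
G1 X84.0753 Y54.3729
G1 X87.5959 Y56.9308
G1 X88.9407 Y61.0696
M5
G0 X0.0000 Y0.0000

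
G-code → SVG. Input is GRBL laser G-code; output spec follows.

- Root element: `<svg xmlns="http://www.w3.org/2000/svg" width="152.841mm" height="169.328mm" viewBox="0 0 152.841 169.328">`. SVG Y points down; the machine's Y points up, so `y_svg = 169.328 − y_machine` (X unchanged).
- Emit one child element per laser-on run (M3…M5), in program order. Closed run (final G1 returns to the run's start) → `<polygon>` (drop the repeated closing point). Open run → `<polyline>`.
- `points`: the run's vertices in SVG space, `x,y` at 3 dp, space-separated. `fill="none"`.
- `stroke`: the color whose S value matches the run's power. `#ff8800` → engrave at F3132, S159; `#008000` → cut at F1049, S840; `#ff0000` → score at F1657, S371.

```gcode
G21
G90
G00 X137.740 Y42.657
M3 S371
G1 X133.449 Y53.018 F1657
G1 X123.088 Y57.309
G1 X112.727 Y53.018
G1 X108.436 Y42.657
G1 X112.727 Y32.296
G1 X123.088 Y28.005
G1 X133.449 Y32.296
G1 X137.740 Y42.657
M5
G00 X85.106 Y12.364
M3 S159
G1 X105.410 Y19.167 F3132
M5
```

<svg xmlns="http://www.w3.org/2000/svg" width="152.841mm" height="169.328mm" viewBox="0 0 152.841 169.328">
  <polygon points="137.740,126.671 133.449,116.310 123.088,112.019 112.727,116.310 108.436,126.671 112.727,137.032 123.088,141.323 133.449,137.032" fill="none" stroke="#ff0000"/>
  <polyline points="85.106,156.964 105.410,150.161" fill="none" stroke="#ff8800"/>
</svg>

Each laser-on run becomes one SVG element. Flip Y back into SVG space with y_svg = 169.328 − y_machine.

Run 1: power S371 maps to stroke `#ff0000` (score). The run returns to its start, so emit a `<polygon>` with points (Y-flipped): 137.740,126.671 133.449,116.310 123.088,112.019 112.727,116.310 108.436,126.671 112.727,137.032 123.088,141.323 133.449,137.032.

Run 2: the run's S159 means `#ff8800` (engrave). The run is open, so emit a `<polyline>` with points (Y-flipped): 85.106,156.964 105.410,150.161.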